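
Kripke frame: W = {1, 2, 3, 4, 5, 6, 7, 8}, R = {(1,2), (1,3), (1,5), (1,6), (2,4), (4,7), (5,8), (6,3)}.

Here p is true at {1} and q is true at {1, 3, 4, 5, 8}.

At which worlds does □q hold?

{2, 3, 5, 6, 7, 8}

1: successors {2, 3, 5, 6}; q there: 2:F, 3:T, 5:T, 6:F. ✗
2: successors {4}; q there: 4:T. ✓
3: no successors, so □q holds vacuously. ✓
4: successors {7}; q there: 7:F. ✗
5: successors {8}; q there: 8:T. ✓
6: successors {3}; q there: 3:T. ✓
7: no successors, so □q holds vacuously. ✓
8: no successors, so □q holds vacuously. ✓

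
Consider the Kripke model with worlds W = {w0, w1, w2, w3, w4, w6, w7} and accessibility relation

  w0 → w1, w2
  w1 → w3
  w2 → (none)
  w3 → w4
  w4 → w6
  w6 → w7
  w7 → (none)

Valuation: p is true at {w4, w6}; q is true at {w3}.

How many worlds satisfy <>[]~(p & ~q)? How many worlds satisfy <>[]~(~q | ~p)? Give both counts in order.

3 and 2

For <>[]~(p & ~q):
w0: successors {w1, w2}; []~(p & ~q) there: w1:T, w2:T. ✓
w1: successors {w3}; []~(p & ~q) there: w3:F. ✗
w2: no successors, so <>[]~(p & ~q) fails. ✗
w3: successors {w4}; []~(p & ~q) there: w4:F. ✗
w4: successors {w6}; []~(p & ~q) there: w6:T. ✓
w6: successors {w7}; []~(p & ~q) there: w7:T. ✓
w7: no successors, so <>[]~(p & ~q) fails. ✗
— 3 worlds.
For <>[]~(~q | ~p):
w0: successors {w1, w2}; []~(~q | ~p) there: w1:F, w2:T. ✓
w1: successors {w3}; []~(~q | ~p) there: w3:F. ✗
w2: no successors, so <>[]~(~q | ~p) fails. ✗
w3: successors {w4}; []~(~q | ~p) there: w4:F. ✗
w4: successors {w6}; []~(~q | ~p) there: w6:F. ✗
w6: successors {w7}; []~(~q | ~p) there: w7:T. ✓
w7: no successors, so <>[]~(~q | ~p) fails. ✗
— 2 worlds.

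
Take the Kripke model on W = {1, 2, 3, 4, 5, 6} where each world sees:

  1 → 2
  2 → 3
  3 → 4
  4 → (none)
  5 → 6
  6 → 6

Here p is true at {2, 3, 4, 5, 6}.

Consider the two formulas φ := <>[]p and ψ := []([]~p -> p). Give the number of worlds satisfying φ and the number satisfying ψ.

For <>[]p:
1: successors {2}; []p there: 2:T. ✓
2: successors {3}; []p there: 3:T. ✓
3: successors {4}; []p there: 4:T. ✓
4: no successors, so <>[]p fails. ✗
5: successors {6}; []p there: 6:T. ✓
6: successors {6}; []p there: 6:T. ✓
— 5 worlds.
For []([]~p -> p):
1: successors {2}; []~p -> p there: 2:T. ✓
2: successors {3}; []~p -> p there: 3:T. ✓
3: successors {4}; []~p -> p there: 4:T. ✓
4: no successors, so []([]~p -> p) holds vacuously. ✓
5: successors {6}; []~p -> p there: 6:T. ✓
6: successors {6}; []~p -> p there: 6:T. ✓
— 6 worlds.

5 and 6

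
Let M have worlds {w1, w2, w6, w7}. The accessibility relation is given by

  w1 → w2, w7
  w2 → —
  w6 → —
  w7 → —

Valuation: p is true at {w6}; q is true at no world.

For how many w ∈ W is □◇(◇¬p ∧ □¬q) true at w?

3

w1: successors {w2, w7}; ◇(◇¬p ∧ □¬q) there: w2:F, w7:F. ✗
w2: no successors, so □◇(◇¬p ∧ □¬q) holds vacuously. ✓
w6: no successors, so □◇(◇¬p ∧ □¬q) holds vacuously. ✓
w7: no successors, so □◇(◇¬p ∧ □¬q) holds vacuously. ✓
Satisfying worlds: {w2, w6, w7}.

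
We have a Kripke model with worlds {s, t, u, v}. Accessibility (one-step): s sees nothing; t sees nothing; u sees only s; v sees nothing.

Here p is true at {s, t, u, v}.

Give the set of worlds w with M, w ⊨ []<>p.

{s, t, v}

s: no successors, so []<>p holds vacuously. ✓
t: no successors, so []<>p holds vacuously. ✓
u: successors {s}; <>p there: s:F. ✗
v: no successors, so []<>p holds vacuously. ✓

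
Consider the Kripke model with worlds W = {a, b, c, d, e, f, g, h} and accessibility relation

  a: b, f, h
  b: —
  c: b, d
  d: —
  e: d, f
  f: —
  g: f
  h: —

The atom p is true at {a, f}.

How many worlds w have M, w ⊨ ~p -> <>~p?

4

a: ~p is F, <>~p is T. ✓
b: ~p is T, <>~p is F. ✗
c: ~p is T, <>~p is T. ✓
d: ~p is T, <>~p is F. ✗
e: ~p is T, <>~p is T. ✓
f: ~p is F, <>~p is F. ✓
g: ~p is T, <>~p is F. ✗
h: ~p is T, <>~p is F. ✗
Satisfying worlds: {a, c, e, f}.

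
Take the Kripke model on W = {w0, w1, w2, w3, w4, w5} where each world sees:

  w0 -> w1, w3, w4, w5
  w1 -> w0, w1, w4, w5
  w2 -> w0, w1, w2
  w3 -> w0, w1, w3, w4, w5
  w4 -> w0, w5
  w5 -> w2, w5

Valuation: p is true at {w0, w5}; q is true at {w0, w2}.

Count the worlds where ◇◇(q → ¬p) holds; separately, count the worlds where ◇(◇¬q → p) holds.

For ◇◇(q → ¬p):
w0: successors {w1, w3, w4, w5}; ◇(q → ¬p) there: w1:T, w3:T, w4:T, w5:T. ✓
w1: successors {w0, w1, w4, w5}; ◇(q → ¬p) there: w0:T, w1:T, w4:T, w5:T. ✓
w2: successors {w0, w1, w2}; ◇(q → ¬p) there: w0:T, w1:T, w2:T. ✓
w3: successors {w0, w1, w3, w4, w5}; ◇(q → ¬p) there: w0:T, w1:T, w3:T, w4:T, w5:T. ✓
w4: successors {w0, w5}; ◇(q → ¬p) there: w0:T, w5:T. ✓
w5: successors {w2, w5}; ◇(q → ¬p) there: w2:T, w5:T. ✓
— 6 worlds.
For ◇(◇¬q → p):
w0: successors {w1, w3, w4, w5}; ◇¬q → p there: w1:F, w3:F, w4:F, w5:T. ✓
w1: successors {w0, w1, w4, w5}; ◇¬q → p there: w0:T, w1:F, w4:F, w5:T. ✓
w2: successors {w0, w1, w2}; ◇¬q → p there: w0:T, w1:F, w2:F. ✓
w3: successors {w0, w1, w3, w4, w5}; ◇¬q → p there: w0:T, w1:F, w3:F, w4:F, w5:T. ✓
w4: successors {w0, w5}; ◇¬q → p there: w0:T, w5:T. ✓
w5: successors {w2, w5}; ◇¬q → p there: w2:F, w5:T. ✓
— 6 worlds.

6 and 6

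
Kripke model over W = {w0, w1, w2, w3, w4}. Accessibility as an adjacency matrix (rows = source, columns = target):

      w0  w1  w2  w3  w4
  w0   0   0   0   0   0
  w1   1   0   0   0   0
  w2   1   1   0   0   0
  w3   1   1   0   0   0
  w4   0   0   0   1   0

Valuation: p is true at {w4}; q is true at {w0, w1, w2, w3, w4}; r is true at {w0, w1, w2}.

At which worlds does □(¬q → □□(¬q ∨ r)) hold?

{w0, w1, w2, w3, w4}

w0: no successors, so □(¬q → □□(¬q ∨ r)) holds vacuously. ✓
w1: successors {w0}; ¬q → □□(¬q ∨ r) there: w0:T. ✓
w2: successors {w0, w1}; ¬q → □□(¬q ∨ r) there: w0:T, w1:T. ✓
w3: successors {w0, w1}; ¬q → □□(¬q ∨ r) there: w0:T, w1:T. ✓
w4: successors {w3}; ¬q → □□(¬q ∨ r) there: w3:T. ✓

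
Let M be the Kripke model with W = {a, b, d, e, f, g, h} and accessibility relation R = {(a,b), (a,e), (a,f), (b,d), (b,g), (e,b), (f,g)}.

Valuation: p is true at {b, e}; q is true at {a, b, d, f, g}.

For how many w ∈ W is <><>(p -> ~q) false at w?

a: successors {b, e, f}; <>(p -> ~q) there: b:T, e:F, f:T. ✓
b: successors {d, g}; <>(p -> ~q) there: d:F, g:F. ✗
d: no successors, so <><>(p -> ~q) fails. ✗
e: successors {b}; <>(p -> ~q) there: b:T. ✓
f: successors {g}; <>(p -> ~q) there: g:F. ✗
g: no successors, so <><>(p -> ~q) fails. ✗
h: no successors, so <><>(p -> ~q) fails. ✗
Satisfying worlds: {a, e}.
So <><>(p -> ~q) fails at the other 5 worlds.

5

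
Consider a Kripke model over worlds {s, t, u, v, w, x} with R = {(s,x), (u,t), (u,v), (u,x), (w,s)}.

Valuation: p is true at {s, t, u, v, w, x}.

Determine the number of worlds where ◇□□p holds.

3

s: successors {x}; □□p there: x:T. ✓
t: no successors, so ◇□□p fails. ✗
u: successors {t, v, x}; □□p there: t:T, v:T, x:T. ✓
v: no successors, so ◇□□p fails. ✗
w: successors {s}; □□p there: s:T. ✓
x: no successors, so ◇□□p fails. ✗
Satisfying worlds: {s, u, w}.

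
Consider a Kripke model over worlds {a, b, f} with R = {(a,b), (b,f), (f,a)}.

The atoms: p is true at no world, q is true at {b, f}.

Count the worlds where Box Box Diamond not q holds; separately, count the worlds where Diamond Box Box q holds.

1 and 2

For Box Box Diamond not q:
a: successors {b}; Box Diamond not q there: b:T. ✓
b: successors {f}; Box Diamond not q there: f:F. ✗
f: successors {a}; Box Diamond not q there: a:F. ✗
— 1 world.
For Diamond Box Box q:
a: successors {b}; Box Box q there: b:F. ✗
b: successors {f}; Box Box q there: f:T. ✓
f: successors {a}; Box Box q there: a:T. ✓
— 2 worlds.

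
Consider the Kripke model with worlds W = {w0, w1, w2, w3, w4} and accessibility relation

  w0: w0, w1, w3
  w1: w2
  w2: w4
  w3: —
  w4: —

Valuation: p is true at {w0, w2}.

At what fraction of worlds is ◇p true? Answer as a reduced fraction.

2/5

w0: successors {w0, w1, w3}; p there: w0:T, w1:F, w3:F. ✓
w1: successors {w2}; p there: w2:T. ✓
w2: successors {w4}; p there: w4:F. ✗
w3: no successors, so ◇p fails. ✗
w4: no successors, so ◇p fails. ✗
That's 2 of 5 worlds, so 2/5.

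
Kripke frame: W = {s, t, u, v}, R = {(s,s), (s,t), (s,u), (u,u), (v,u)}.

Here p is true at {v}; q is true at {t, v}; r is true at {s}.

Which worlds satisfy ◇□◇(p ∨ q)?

s: successors {s, t, u}; □◇(p ∨ q) there: s:F, t:T, u:F. ✓
t: no successors, so ◇□◇(p ∨ q) fails. ✗
u: successors {u}; □◇(p ∨ q) there: u:F. ✗
v: successors {u}; □◇(p ∨ q) there: u:F. ✗

{s}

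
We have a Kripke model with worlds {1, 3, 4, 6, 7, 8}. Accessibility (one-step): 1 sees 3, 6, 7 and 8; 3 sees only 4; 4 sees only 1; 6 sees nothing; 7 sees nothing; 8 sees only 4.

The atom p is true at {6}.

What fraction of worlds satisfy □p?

1: successors {3, 6, 7, 8}; p there: 3:F, 6:T, 7:F, 8:F. ✗
3: successors {4}; p there: 4:F. ✗
4: successors {1}; p there: 1:F. ✗
6: no successors, so □p holds vacuously. ✓
7: no successors, so □p holds vacuously. ✓
8: successors {4}; p there: 4:F. ✗
That's 2 of 6 worlds, so 2/6 = 1/3.

1/3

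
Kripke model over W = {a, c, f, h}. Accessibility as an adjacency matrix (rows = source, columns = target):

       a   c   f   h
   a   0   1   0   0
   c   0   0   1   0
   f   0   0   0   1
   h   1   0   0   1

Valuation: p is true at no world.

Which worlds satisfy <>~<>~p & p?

∅

a: <>~<>~p is F, p is F. ✗
c: <>~<>~p is F, p is F. ✗
f: <>~<>~p is F, p is F. ✗
h: <>~<>~p is F, p is F. ✗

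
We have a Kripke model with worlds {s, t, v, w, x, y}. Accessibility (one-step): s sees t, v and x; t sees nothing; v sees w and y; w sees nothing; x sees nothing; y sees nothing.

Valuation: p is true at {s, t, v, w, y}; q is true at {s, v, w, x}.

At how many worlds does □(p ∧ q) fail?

2

s: successors {t, v, x}; p ∧ q there: t:F, v:T, x:F. ✗
t: no successors, so □(p ∧ q) holds vacuously. ✓
v: successors {w, y}; p ∧ q there: w:T, y:F. ✗
w: no successors, so □(p ∧ q) holds vacuously. ✓
x: no successors, so □(p ∧ q) holds vacuously. ✓
y: no successors, so □(p ∧ q) holds vacuously. ✓
Satisfying worlds: {t, w, x, y}.
So □(p ∧ q) fails at the other 2 worlds.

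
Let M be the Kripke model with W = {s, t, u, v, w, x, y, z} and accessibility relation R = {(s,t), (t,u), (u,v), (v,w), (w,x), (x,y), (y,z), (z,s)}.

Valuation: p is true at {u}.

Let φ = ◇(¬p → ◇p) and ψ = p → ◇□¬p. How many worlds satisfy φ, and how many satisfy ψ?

For ◇(¬p → ◇p):
s: successors {t}; ¬p → ◇p there: t:T. ✓
t: successors {u}; ¬p → ◇p there: u:T. ✓
u: successors {v}; ¬p → ◇p there: v:F. ✗
v: successors {w}; ¬p → ◇p there: w:F. ✗
w: successors {x}; ¬p → ◇p there: x:F. ✗
x: successors {y}; ¬p → ◇p there: y:F. ✗
y: successors {z}; ¬p → ◇p there: z:F. ✗
z: successors {s}; ¬p → ◇p there: s:F. ✗
— 2 worlds.
For p → ◇□¬p:
s: p is F, ◇□¬p is F. ✓
t: p is F, ◇□¬p is T. ✓
u: p is T, ◇□¬p is T. ✓
v: p is F, ◇□¬p is T. ✓
w: p is F, ◇□¬p is T. ✓
x: p is F, ◇□¬p is T. ✓
y: p is F, ◇□¬p is T. ✓
z: p is F, ◇□¬p is T. ✓
— 8 worlds.

2 and 8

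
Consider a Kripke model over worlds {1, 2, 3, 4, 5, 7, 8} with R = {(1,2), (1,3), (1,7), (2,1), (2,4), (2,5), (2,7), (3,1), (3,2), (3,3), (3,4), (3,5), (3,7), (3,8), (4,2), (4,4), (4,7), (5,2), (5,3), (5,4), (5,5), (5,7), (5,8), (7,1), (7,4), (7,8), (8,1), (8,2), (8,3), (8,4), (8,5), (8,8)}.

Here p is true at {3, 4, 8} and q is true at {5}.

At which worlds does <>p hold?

1: successors {2, 3, 7}; p there: 2:F, 3:T, 7:F. ✓
2: successors {1, 4, 5, 7}; p there: 1:F, 4:T, 5:F, 7:F. ✓
3: successors {1, 2, 3, 4, 5, 7, 8}; p there: 1:F, 2:F, 3:T, 4:T, 5:F, 7:F, 8:T. ✓
4: successors {2, 4, 7}; p there: 2:F, 4:T, 7:F. ✓
5: successors {2, 3, 4, 5, 7, 8}; p there: 2:F, 3:T, 4:T, 5:F, 7:F, 8:T. ✓
7: successors {1, 4, 8}; p there: 1:F, 4:T, 8:T. ✓
8: successors {1, 2, 3, 4, 5, 8}; p there: 1:F, 2:F, 3:T, 4:T, 5:F, 8:T. ✓

{1, 2, 3, 4, 5, 7, 8}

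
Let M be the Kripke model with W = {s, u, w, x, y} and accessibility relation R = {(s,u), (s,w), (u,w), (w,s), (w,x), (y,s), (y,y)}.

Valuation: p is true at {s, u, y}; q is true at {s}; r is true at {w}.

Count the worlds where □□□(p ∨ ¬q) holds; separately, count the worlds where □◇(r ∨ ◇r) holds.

5 and 4

For □□□(p ∨ ¬q):
s: successors {u, w}; □□(p ∨ ¬q) there: u:T, w:T. ✓
u: successors {w}; □□(p ∨ ¬q) there: w:T. ✓
w: successors {s, x}; □□(p ∨ ¬q) there: s:T, x:T. ✓
x: no successors, so □□□(p ∨ ¬q) holds vacuously. ✓
y: successors {s, y}; □□(p ∨ ¬q) there: s:T, y:T. ✓
— 5 worlds.
For □◇(r ∨ ◇r):
s: successors {u, w}; ◇(r ∨ ◇r) there: u:T, w:T. ✓
u: successors {w}; ◇(r ∨ ◇r) there: w:T. ✓
w: successors {s, x}; ◇(r ∨ ◇r) there: s:T, x:F. ✗
x: no successors, so □◇(r ∨ ◇r) holds vacuously. ✓
y: successors {s, y}; ◇(r ∨ ◇r) there: s:T, y:T. ✓
— 4 worlds.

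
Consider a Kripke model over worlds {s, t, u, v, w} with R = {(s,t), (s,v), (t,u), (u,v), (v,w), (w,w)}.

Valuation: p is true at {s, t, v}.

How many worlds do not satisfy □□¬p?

s: successors {t, v}; □¬p there: t:T, v:T. ✓
t: successors {u}; □¬p there: u:F. ✗
u: successors {v}; □¬p there: v:T. ✓
v: successors {w}; □¬p there: w:T. ✓
w: successors {w}; □¬p there: w:T. ✓
Satisfying worlds: {s, u, v, w}.
So □□¬p fails at the other 1 world.

1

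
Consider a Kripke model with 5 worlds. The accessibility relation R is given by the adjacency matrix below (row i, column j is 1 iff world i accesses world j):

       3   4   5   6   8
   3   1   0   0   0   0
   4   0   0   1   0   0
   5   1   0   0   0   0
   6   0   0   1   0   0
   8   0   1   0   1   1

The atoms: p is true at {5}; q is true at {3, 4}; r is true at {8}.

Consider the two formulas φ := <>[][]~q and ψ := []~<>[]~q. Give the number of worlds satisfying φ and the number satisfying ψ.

For <>[][]~q:
3: successors {3}; [][]~q there: 3:F. ✗
4: successors {5}; [][]~q there: 5:F. ✗
5: successors {3}; [][]~q there: 3:F. ✗
6: successors {5}; [][]~q there: 5:F. ✗
8: successors {4, 6, 8}; [][]~q there: 4:F, 6:F, 8:F. ✗
— 0 worlds.
For []~<>[]~q:
3: successors {3}; ~<>[]~q there: 3:T. ✓
4: successors {5}; ~<>[]~q there: 5:T. ✓
5: successors {3}; ~<>[]~q there: 3:T. ✓
6: successors {5}; ~<>[]~q there: 5:T. ✓
8: successors {4, 6, 8}; ~<>[]~q there: 4:T, 6:T, 8:F. ✗
— 4 worlds.

0 and 4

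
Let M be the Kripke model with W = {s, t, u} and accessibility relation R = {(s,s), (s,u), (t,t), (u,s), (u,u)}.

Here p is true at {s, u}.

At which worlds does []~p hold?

s: successors {s, u}; ~p there: s:F, u:F. ✗
t: successors {t}; ~p there: t:T. ✓
u: successors {s, u}; ~p there: s:F, u:F. ✗

{t}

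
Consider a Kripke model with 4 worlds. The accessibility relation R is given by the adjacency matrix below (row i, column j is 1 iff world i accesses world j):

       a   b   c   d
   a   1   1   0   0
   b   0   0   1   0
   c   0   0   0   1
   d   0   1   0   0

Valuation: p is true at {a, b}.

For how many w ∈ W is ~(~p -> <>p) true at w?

a: ~p -> <>p is T. ✗
b: ~p -> <>p is T. ✗
c: ~p -> <>p is F. ✓
d: ~p -> <>p is T. ✗
Satisfying worlds: {c}.

1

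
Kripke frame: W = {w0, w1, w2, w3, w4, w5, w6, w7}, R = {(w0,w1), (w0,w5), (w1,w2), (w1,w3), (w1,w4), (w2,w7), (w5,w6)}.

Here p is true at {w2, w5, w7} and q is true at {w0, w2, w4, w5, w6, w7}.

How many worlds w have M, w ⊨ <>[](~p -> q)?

w0: successors {w1, w5}; [](~p -> q) there: w1:F, w5:T. ✓
w1: successors {w2, w3, w4}; [](~p -> q) there: w2:T, w3:T, w4:T. ✓
w2: successors {w7}; [](~p -> q) there: w7:T. ✓
w3: no successors, so <>[](~p -> q) fails. ✗
w4: no successors, so <>[](~p -> q) fails. ✗
w5: successors {w6}; [](~p -> q) there: w6:T. ✓
w6: no successors, so <>[](~p -> q) fails. ✗
w7: no successors, so <>[](~p -> q) fails. ✗
Satisfying worlds: {w0, w1, w2, w5}.

4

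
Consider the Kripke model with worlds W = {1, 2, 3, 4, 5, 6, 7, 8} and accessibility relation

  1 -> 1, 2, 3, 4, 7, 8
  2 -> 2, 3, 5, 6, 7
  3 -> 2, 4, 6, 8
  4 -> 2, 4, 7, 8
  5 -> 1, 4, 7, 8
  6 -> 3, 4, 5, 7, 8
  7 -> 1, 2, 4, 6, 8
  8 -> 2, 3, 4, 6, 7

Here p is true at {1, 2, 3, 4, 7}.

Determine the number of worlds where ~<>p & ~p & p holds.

1: ~<>p & ~p is F, p is T. ✗
2: ~<>p & ~p is F, p is T. ✗
3: ~<>p & ~p is F, p is T. ✗
4: ~<>p & ~p is F, p is T. ✗
5: ~<>p & ~p is F, p is F. ✗
6: ~<>p & ~p is F, p is F. ✗
7: ~<>p & ~p is F, p is T. ✗
8: ~<>p & ~p is F, p is F. ✗
Satisfying worlds: ∅.

0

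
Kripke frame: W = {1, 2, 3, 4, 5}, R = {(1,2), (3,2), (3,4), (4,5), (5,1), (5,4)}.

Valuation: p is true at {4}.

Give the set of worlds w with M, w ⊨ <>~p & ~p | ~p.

1: <>~p & ~p is T, ~p is T. ✓
2: <>~p & ~p is F, ~p is T. ✓
3: <>~p & ~p is T, ~p is T. ✓
4: <>~p & ~p is F, ~p is F. ✗
5: <>~p & ~p is T, ~p is T. ✓

{1, 2, 3, 5}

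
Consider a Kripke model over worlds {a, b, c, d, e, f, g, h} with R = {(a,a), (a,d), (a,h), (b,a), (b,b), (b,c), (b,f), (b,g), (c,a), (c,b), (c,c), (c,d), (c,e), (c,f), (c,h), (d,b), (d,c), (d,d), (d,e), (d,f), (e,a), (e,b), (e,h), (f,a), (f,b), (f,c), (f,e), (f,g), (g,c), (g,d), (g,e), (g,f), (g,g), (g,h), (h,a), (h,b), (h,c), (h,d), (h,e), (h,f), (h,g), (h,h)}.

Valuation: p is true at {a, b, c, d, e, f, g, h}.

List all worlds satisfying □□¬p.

a: successors {a, d, h}; □¬p there: a:F, d:F, h:F. ✗
b: successors {a, b, c, f, g}; □¬p there: a:F, b:F, c:F, f:F, g:F. ✗
c: successors {a, b, c, d, e, f, h}; □¬p there: a:F, b:F, c:F, d:F, e:F, f:F, h:F. ✗
d: successors {b, c, d, e, f}; □¬p there: b:F, c:F, d:F, e:F, f:F. ✗
e: successors {a, b, h}; □¬p there: a:F, b:F, h:F. ✗
f: successors {a, b, c, e, g}; □¬p there: a:F, b:F, c:F, e:F, g:F. ✗
g: successors {c, d, e, f, g, h}; □¬p there: c:F, d:F, e:F, f:F, g:F, h:F. ✗
h: successors {a, b, c, d, e, f, g, h}; □¬p there: a:F, b:F, c:F, d:F, e:F, f:F, g:F, h:F. ✗

∅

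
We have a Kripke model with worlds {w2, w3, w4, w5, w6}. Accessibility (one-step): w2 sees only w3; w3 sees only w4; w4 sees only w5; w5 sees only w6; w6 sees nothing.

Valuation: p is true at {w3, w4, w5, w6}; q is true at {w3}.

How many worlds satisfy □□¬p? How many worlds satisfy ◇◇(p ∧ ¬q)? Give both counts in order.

For □□¬p:
w2: successors {w3}; □¬p there: w3:F. ✗
w3: successors {w4}; □¬p there: w4:F. ✗
w4: successors {w5}; □¬p there: w5:F. ✗
w5: successors {w6}; □¬p there: w6:T. ✓
w6: no successors, so □□¬p holds vacuously. ✓
— 2 worlds.
For ◇◇(p ∧ ¬q):
w2: successors {w3}; ◇(p ∧ ¬q) there: w3:T. ✓
w3: successors {w4}; ◇(p ∧ ¬q) there: w4:T. ✓
w4: successors {w5}; ◇(p ∧ ¬q) there: w5:T. ✓
w5: successors {w6}; ◇(p ∧ ¬q) there: w6:F. ✗
w6: no successors, so ◇◇(p ∧ ¬q) fails. ✗
— 3 worlds.

2 and 3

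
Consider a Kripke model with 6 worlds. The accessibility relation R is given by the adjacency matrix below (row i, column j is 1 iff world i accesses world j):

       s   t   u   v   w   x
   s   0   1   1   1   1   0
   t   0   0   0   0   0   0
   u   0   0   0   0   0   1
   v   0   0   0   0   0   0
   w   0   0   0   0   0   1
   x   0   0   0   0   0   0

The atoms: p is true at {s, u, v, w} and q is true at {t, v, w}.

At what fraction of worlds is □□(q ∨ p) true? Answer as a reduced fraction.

s: successors {t, u, v, w}; □(q ∨ p) there: t:T, u:F, v:T, w:F. ✗
t: no successors, so □□(q ∨ p) holds vacuously. ✓
u: successors {x}; □(q ∨ p) there: x:T. ✓
v: no successors, so □□(q ∨ p) holds vacuously. ✓
w: successors {x}; □(q ∨ p) there: x:T. ✓
x: no successors, so □□(q ∨ p) holds vacuously. ✓
That's 5 of 6 worlds, so 5/6.

5/6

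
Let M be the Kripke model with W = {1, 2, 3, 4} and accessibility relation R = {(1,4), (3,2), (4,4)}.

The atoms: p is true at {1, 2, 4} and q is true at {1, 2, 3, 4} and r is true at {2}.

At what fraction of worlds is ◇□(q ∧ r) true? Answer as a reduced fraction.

1/4

1: successors {4}; □(q ∧ r) there: 4:F. ✗
2: no successors, so ◇□(q ∧ r) fails. ✗
3: successors {2}; □(q ∧ r) there: 2:T. ✓
4: successors {4}; □(q ∧ r) there: 4:F. ✗
That's 1 of 4 worlds, so 1/4.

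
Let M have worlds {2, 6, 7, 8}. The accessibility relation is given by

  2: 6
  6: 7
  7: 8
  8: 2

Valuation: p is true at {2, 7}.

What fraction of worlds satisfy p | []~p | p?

1/2

2: p | []~p is T, p is T. ✓
6: p | []~p is F, p is F. ✗
7: p | []~p is T, p is T. ✓
8: p | []~p is F, p is F. ✗
That's 2 of 4 worlds, so 2/4 = 1/2.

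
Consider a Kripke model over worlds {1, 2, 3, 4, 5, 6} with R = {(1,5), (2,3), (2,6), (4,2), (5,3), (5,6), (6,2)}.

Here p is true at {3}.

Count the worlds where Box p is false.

1: successors {5}; p there: 5:F. ✗
2: successors {3, 6}; p there: 3:T, 6:F. ✗
3: no successors, so Box p holds vacuously. ✓
4: successors {2}; p there: 2:F. ✗
5: successors {3, 6}; p there: 3:T, 6:F. ✗
6: successors {2}; p there: 2:F. ✗
Satisfying worlds: {3}.
So Box p fails at the other 5 worlds.

5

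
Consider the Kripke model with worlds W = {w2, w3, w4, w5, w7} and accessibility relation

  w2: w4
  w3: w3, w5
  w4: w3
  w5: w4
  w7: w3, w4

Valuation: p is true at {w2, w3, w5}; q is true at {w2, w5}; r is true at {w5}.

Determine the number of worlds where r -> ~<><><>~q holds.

4

w2: r is F, ~<><><>~q is F. ✓
w3: r is F, ~<><><>~q is F. ✓
w4: r is F, ~<><><>~q is F. ✓
w5: r is T, ~<><><>~q is F. ✗
w7: r is F, ~<><><>~q is F. ✓
Satisfying worlds: {w2, w3, w4, w7}.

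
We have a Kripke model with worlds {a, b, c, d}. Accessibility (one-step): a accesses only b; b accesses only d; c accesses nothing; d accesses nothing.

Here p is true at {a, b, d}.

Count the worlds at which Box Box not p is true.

a: successors {b}; Box not p there: b:F. ✗
b: successors {d}; Box not p there: d:T. ✓
c: no successors, so Box Box not p holds vacuously. ✓
d: no successors, so Box Box not p holds vacuously. ✓
Satisfying worlds: {b, c, d}.

3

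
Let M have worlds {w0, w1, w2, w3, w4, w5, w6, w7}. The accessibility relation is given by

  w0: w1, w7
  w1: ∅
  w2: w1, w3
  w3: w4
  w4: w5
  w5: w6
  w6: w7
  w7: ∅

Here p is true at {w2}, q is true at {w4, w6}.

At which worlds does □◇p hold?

{w1, w7}

w0: successors {w1, w7}; ◇p there: w1:F, w7:F. ✗
w1: no successors, so □◇p holds vacuously. ✓
w2: successors {w1, w3}; ◇p there: w1:F, w3:F. ✗
w3: successors {w4}; ◇p there: w4:F. ✗
w4: successors {w5}; ◇p there: w5:F. ✗
w5: successors {w6}; ◇p there: w6:F. ✗
w6: successors {w7}; ◇p there: w7:F. ✗
w7: no successors, so □◇p holds vacuously. ✓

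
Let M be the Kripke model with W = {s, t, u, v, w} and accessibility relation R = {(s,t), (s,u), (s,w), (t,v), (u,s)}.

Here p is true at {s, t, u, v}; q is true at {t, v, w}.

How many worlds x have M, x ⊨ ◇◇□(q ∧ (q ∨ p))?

2

s: successors {t, u, w}; ◇□(q ∧ (q ∨ p)) there: t:T, u:F, w:F. ✓
t: successors {v}; ◇□(q ∧ (q ∨ p)) there: v:F. ✗
u: successors {s}; ◇□(q ∧ (q ∨ p)) there: s:T. ✓
v: no successors, so ◇◇□(q ∧ (q ∨ p)) fails. ✗
w: no successors, so ◇◇□(q ∧ (q ∨ p)) fails. ✗
Satisfying worlds: {s, u}.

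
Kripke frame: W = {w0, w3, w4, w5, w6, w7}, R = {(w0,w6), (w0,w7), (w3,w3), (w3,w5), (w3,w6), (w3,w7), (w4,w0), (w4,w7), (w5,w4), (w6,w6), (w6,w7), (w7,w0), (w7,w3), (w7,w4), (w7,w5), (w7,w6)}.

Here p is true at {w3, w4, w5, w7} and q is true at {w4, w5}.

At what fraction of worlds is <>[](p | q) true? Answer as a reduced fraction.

w0: successors {w6, w7}; [](p | q) there: w6:F, w7:F. ✗
w3: successors {w3, w5, w6, w7}; [](p | q) there: w3:F, w5:T, w6:F, w7:F. ✓
w4: successors {w0, w7}; [](p | q) there: w0:F, w7:F. ✗
w5: successors {w4}; [](p | q) there: w4:F. ✗
w6: successors {w6, w7}; [](p | q) there: w6:F, w7:F. ✗
w7: successors {w0, w3, w4, w5, w6}; [](p | q) there: w0:F, w3:F, w4:F, w5:T, w6:F. ✓
That's 2 of 6 worlds, so 2/6 = 1/3.

1/3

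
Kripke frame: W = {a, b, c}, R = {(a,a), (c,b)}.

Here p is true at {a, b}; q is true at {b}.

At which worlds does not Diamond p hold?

{b}

a: Diamond p is T. ✗
b: Diamond p is F. ✓
c: Diamond p is T. ✗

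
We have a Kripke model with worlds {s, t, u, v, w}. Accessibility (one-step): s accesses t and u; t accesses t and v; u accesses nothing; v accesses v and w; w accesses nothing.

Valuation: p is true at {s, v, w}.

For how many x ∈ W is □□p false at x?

2

s: successors {t, u}; □p there: t:F, u:T. ✗
t: successors {t, v}; □p there: t:F, v:T. ✗
u: no successors, so □□p holds vacuously. ✓
v: successors {v, w}; □p there: v:T, w:T. ✓
w: no successors, so □□p holds vacuously. ✓
Satisfying worlds: {u, v, w}.
So □□p fails at the other 2 worlds.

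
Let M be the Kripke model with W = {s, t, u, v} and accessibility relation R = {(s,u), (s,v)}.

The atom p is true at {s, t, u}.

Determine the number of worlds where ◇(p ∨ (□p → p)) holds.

1

s: successors {u, v}; p ∨ (□p → p) there: u:T, v:F. ✓
t: no successors, so ◇(p ∨ (□p → p)) fails. ✗
u: no successors, so ◇(p ∨ (□p → p)) fails. ✗
v: no successors, so ◇(p ∨ (□p → p)) fails. ✗
Satisfying worlds: {s}.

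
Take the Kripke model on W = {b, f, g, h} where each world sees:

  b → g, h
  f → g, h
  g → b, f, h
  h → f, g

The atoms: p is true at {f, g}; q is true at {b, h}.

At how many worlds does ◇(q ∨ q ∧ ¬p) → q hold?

b: ◇(q ∨ q ∧ ¬p) is T, q is T. ✓
f: ◇(q ∨ q ∧ ¬p) is T, q is F. ✗
g: ◇(q ∨ q ∧ ¬p) is T, q is F. ✗
h: ◇(q ∨ q ∧ ¬p) is F, q is T. ✓
Satisfying worlds: {b, h}.

2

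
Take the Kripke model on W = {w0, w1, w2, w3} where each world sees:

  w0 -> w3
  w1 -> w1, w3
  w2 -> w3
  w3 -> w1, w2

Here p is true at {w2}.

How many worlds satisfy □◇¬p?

w0: successors {w3}; ◇¬p there: w3:T. ✓
w1: successors {w1, w3}; ◇¬p there: w1:T, w3:T. ✓
w2: successors {w3}; ◇¬p there: w3:T. ✓
w3: successors {w1, w2}; ◇¬p there: w1:T, w2:T. ✓
Satisfying worlds: {w0, w1, w2, w3}.

4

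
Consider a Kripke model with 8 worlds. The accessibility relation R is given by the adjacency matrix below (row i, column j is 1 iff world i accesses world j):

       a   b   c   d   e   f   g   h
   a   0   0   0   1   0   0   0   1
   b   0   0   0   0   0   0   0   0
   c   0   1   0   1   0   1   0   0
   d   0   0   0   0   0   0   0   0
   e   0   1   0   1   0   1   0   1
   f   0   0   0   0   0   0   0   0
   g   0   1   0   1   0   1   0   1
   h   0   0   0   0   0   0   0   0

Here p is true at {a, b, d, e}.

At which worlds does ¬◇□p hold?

{b, d, f, h}

a: ◇□p is T. ✗
b: ◇□p is F. ✓
c: ◇□p is T. ✗
d: ◇□p is F. ✓
e: ◇□p is T. ✗
f: ◇□p is F. ✓
g: ◇□p is T. ✗
h: ◇□p is F. ✓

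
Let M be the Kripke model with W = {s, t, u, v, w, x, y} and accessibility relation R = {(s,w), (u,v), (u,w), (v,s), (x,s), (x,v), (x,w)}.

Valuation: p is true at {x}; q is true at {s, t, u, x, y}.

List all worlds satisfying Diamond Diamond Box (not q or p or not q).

{u, v, x}

s: successors {w}; Diamond Box (not q or p or not q) there: w:F. ✗
t: no successors, so Diamond Diamond Box (not q or p or not q) fails. ✗
u: successors {v, w}; Diamond Box (not q or p or not q) there: v:T, w:F. ✓
v: successors {s}; Diamond Box (not q or p or not q) there: s:T. ✓
w: no successors, so Diamond Diamond Box (not q or p or not q) fails. ✗
x: successors {s, v, w}; Diamond Box (not q or p or not q) there: s:T, v:T, w:F. ✓
y: no successors, so Diamond Diamond Box (not q or p or not q) fails. ✗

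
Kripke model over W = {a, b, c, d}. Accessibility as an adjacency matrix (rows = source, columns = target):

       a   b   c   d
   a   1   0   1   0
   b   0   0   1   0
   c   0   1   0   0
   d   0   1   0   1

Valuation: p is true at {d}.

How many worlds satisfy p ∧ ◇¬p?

a: p is F, ◇¬p is T. ✗
b: p is F, ◇¬p is T. ✗
c: p is F, ◇¬p is T. ✗
d: p is T, ◇¬p is T. ✓
Satisfying worlds: {d}.

1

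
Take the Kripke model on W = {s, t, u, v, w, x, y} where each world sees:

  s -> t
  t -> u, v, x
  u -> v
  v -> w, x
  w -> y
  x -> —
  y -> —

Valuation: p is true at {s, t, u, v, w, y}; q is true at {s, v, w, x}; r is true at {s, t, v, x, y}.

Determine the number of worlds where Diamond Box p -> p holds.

7

s: Diamond Box p is F, p is T. ✓
t: Diamond Box p is T, p is T. ✓
u: Diamond Box p is F, p is T. ✓
v: Diamond Box p is T, p is T. ✓
w: Diamond Box p is T, p is T. ✓
x: Diamond Box p is F, p is F. ✓
y: Diamond Box p is F, p is T. ✓
Satisfying worlds: {s, t, u, v, w, x, y}.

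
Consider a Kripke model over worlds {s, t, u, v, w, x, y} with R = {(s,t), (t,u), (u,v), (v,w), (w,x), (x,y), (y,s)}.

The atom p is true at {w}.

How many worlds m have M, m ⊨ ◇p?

s: successors {t}; p there: t:F. ✗
t: successors {u}; p there: u:F. ✗
u: successors {v}; p there: v:F. ✗
v: successors {w}; p there: w:T. ✓
w: successors {x}; p there: x:F. ✗
x: successors {y}; p there: y:F. ✗
y: successors {s}; p there: s:F. ✗
Satisfying worlds: {v}.

1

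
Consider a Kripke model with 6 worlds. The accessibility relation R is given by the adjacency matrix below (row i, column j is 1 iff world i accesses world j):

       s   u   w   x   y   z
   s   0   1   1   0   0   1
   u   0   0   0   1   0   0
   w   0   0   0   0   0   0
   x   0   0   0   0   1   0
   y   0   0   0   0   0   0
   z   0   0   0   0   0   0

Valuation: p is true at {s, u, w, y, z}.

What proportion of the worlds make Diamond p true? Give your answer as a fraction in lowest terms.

s: successors {u, w, z}; p there: u:T, w:T, z:T. ✓
u: successors {x}; p there: x:F. ✗
w: no successors, so Diamond p fails. ✗
x: successors {y}; p there: y:T. ✓
y: no successors, so Diamond p fails. ✗
z: no successors, so Diamond p fails. ✗
That's 2 of 6 worlds, so 2/6 = 1/3.

1/3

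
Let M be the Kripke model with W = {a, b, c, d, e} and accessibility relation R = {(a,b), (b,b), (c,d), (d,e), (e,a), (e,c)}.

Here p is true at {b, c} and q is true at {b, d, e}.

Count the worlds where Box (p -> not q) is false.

2

a: successors {b}; p -> not q there: b:F. ✗
b: successors {b}; p -> not q there: b:F. ✗
c: successors {d}; p -> not q there: d:T. ✓
d: successors {e}; p -> not q there: e:T. ✓
e: successors {a, c}; p -> not q there: a:T, c:T. ✓
Satisfying worlds: {c, d, e}.
So Box (p -> not q) fails at the other 2 worlds.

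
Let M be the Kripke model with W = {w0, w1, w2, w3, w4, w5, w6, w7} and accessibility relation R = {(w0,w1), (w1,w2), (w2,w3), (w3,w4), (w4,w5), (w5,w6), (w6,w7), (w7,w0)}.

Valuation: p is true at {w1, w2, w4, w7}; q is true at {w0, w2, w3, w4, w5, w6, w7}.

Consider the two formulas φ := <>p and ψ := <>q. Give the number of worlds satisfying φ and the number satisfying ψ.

For <>p:
w0: successors {w1}; p there: w1:T. ✓
w1: successors {w2}; p there: w2:T. ✓
w2: successors {w3}; p there: w3:F. ✗
w3: successors {w4}; p there: w4:T. ✓
w4: successors {w5}; p there: w5:F. ✗
w5: successors {w6}; p there: w6:F. ✗
w6: successors {w7}; p there: w7:T. ✓
w7: successors {w0}; p there: w0:F. ✗
— 4 worlds.
For <>q:
w0: successors {w1}; q there: w1:F. ✗
w1: successors {w2}; q there: w2:T. ✓
w2: successors {w3}; q there: w3:T. ✓
w3: successors {w4}; q there: w4:T. ✓
w4: successors {w5}; q there: w5:T. ✓
w5: successors {w6}; q there: w6:T. ✓
w6: successors {w7}; q there: w7:T. ✓
w7: successors {w0}; q there: w0:T. ✓
— 7 worlds.

4 and 7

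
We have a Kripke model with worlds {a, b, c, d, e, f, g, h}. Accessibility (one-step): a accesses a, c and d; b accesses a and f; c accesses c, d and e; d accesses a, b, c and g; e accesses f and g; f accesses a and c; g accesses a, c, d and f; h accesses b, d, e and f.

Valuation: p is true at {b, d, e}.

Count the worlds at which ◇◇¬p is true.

8

a: successors {a, c, d}; ◇¬p there: a:T, c:T, d:T. ✓
b: successors {a, f}; ◇¬p there: a:T, f:T. ✓
c: successors {c, d, e}; ◇¬p there: c:T, d:T, e:T. ✓
d: successors {a, b, c, g}; ◇¬p there: a:T, b:T, c:T, g:T. ✓
e: successors {f, g}; ◇¬p there: f:T, g:T. ✓
f: successors {a, c}; ◇¬p there: a:T, c:T. ✓
g: successors {a, c, d, f}; ◇¬p there: a:T, c:T, d:T, f:T. ✓
h: successors {b, d, e, f}; ◇¬p there: b:T, d:T, e:T, f:T. ✓
Satisfying worlds: {a, b, c, d, e, f, g, h}.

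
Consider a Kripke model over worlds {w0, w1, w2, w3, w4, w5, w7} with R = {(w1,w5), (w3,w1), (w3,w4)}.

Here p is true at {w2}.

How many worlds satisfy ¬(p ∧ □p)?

w0: p ∧ □p is F. ✓
w1: p ∧ □p is F. ✓
w2: p ∧ □p is T. ✗
w3: p ∧ □p is F. ✓
w4: p ∧ □p is F. ✓
w5: p ∧ □p is F. ✓
w7: p ∧ □p is F. ✓
Satisfying worlds: {w0, w1, w3, w4, w5, w7}.

6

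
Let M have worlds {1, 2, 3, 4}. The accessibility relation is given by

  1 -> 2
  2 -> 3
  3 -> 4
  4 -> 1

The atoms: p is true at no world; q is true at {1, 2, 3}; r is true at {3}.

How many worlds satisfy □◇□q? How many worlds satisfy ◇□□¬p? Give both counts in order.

For □◇□q:
1: successors {2}; ◇□q there: 2:F. ✗
2: successors {3}; ◇□q there: 3:T. ✓
3: successors {4}; ◇□q there: 4:T. ✓
4: successors {1}; ◇□q there: 1:T. ✓
— 3 worlds.
For ◇□□¬p:
1: successors {2}; □□¬p there: 2:T. ✓
2: successors {3}; □□¬p there: 3:T. ✓
3: successors {4}; □□¬p there: 4:T. ✓
4: successors {1}; □□¬p there: 1:T. ✓
— 4 worlds.

3 and 4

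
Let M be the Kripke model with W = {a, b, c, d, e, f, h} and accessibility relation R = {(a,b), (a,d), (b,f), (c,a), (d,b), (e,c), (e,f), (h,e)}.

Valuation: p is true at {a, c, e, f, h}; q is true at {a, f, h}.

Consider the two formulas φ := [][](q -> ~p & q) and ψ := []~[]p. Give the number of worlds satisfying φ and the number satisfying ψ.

3 and 2

For [][](q -> ~p & q):
a: successors {b, d}; [](q -> ~p & q) there: b:F, d:T. ✗
b: successors {f}; [](q -> ~p & q) there: f:T. ✓
c: successors {a}; [](q -> ~p & q) there: a:T. ✓
d: successors {b}; [](q -> ~p & q) there: b:F. ✗
e: successors {c, f}; [](q -> ~p & q) there: c:F, f:T. ✗
f: no successors, so [][](q -> ~p & q) holds vacuously. ✓
h: successors {e}; [](q -> ~p & q) there: e:F. ✗
— 3 worlds.
For []~[]p:
a: successors {b, d}; ~[]p there: b:F, d:T. ✗
b: successors {f}; ~[]p there: f:F. ✗
c: successors {a}; ~[]p there: a:T. ✓
d: successors {b}; ~[]p there: b:F. ✗
e: successors {c, f}; ~[]p there: c:F, f:F. ✗
f: no successors, so []~[]p holds vacuously. ✓
h: successors {e}; ~[]p there: e:F. ✗
— 2 worlds.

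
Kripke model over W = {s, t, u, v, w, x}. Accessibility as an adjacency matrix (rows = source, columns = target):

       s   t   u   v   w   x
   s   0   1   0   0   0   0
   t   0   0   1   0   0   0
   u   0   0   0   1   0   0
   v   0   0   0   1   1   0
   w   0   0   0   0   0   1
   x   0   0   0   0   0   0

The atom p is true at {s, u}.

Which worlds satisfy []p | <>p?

{t, x}

s: []p is F, <>p is F. ✗
t: []p is T, <>p is T. ✓
u: []p is F, <>p is F. ✗
v: []p is F, <>p is F. ✗
w: []p is F, <>p is F. ✗
x: []p is T, <>p is F. ✓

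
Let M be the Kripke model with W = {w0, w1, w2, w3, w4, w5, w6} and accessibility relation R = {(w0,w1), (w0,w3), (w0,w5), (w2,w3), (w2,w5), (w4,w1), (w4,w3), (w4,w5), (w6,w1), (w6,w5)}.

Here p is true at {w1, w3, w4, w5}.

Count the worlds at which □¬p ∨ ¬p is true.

6

w0: □¬p is F, ¬p is T. ✓
w1: □¬p is T, ¬p is F. ✓
w2: □¬p is F, ¬p is T. ✓
w3: □¬p is T, ¬p is F. ✓
w4: □¬p is F, ¬p is F. ✗
w5: □¬p is T, ¬p is F. ✓
w6: □¬p is F, ¬p is T. ✓
Satisfying worlds: {w0, w1, w2, w3, w5, w6}.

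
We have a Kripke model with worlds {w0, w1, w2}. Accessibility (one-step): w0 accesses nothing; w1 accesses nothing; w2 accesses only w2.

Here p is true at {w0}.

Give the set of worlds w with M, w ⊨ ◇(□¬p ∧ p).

∅

w0: no successors, so ◇(□¬p ∧ p) fails. ✗
w1: no successors, so ◇(□¬p ∧ p) fails. ✗
w2: successors {w2}; □¬p ∧ p there: w2:F. ✗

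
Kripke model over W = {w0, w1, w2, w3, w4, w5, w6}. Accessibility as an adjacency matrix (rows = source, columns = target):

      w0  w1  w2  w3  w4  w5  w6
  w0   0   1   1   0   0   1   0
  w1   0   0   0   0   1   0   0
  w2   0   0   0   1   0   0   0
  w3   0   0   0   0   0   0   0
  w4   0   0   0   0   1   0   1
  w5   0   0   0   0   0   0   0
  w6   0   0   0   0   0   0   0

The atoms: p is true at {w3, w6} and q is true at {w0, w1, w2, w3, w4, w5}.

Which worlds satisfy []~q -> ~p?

w0: []~q is F, ~p is T. ✓
w1: []~q is F, ~p is T. ✓
w2: []~q is F, ~p is T. ✓
w3: []~q is T, ~p is F. ✗
w4: []~q is F, ~p is T. ✓
w5: []~q is T, ~p is T. ✓
w6: []~q is T, ~p is F. ✗

{w0, w1, w2, w4, w5}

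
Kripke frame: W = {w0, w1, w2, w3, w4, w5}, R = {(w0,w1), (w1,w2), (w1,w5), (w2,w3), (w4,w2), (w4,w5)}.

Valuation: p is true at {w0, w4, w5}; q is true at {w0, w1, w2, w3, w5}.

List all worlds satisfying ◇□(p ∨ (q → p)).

w0: successors {w1}; □(p ∨ (q → p)) there: w1:F. ✗
w1: successors {w2, w5}; □(p ∨ (q → p)) there: w2:F, w5:T. ✓
w2: successors {w3}; □(p ∨ (q → p)) there: w3:T. ✓
w3: no successors, so ◇□(p ∨ (q → p)) fails. ✗
w4: successors {w2, w5}; □(p ∨ (q → p)) there: w2:F, w5:T. ✓
w5: no successors, so ◇□(p ∨ (q → p)) fails. ✗

{w1, w2, w4}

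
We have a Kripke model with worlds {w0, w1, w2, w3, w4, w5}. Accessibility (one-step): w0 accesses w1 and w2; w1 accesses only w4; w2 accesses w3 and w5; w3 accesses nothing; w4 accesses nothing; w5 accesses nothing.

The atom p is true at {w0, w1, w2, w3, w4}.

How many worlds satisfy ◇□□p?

3

w0: successors {w1, w2}; □□p there: w1:T, w2:T. ✓
w1: successors {w4}; □□p there: w4:T. ✓
w2: successors {w3, w5}; □□p there: w3:T, w5:T. ✓
w3: no successors, so ◇□□p fails. ✗
w4: no successors, so ◇□□p fails. ✗
w5: no successors, so ◇□□p fails. ✗
Satisfying worlds: {w0, w1, w2}.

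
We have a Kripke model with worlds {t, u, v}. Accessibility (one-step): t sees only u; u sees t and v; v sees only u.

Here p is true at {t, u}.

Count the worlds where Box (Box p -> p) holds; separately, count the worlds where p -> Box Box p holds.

2 and 2

For Box (Box p -> p):
t: successors {u}; Box p -> p there: u:T. ✓
u: successors {t, v}; Box p -> p there: t:T, v:F. ✗
v: successors {u}; Box p -> p there: u:T. ✓
— 2 worlds.
For p -> Box Box p:
t: p is T, Box Box p is F. ✗
u: p is T, Box Box p is T. ✓
v: p is F, Box Box p is F. ✓
— 2 worlds.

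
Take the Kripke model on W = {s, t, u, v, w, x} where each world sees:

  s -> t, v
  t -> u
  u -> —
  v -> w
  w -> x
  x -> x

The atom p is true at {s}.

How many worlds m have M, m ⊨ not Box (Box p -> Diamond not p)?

s: Box (Box p -> Diamond not p) is T. ✗
t: Box (Box p -> Diamond not p) is F. ✓
u: Box (Box p -> Diamond not p) is T. ✗
v: Box (Box p -> Diamond not p) is T. ✗
w: Box (Box p -> Diamond not p) is T. ✗
x: Box (Box p -> Diamond not p) is T. ✗
Satisfying worlds: {t}.

1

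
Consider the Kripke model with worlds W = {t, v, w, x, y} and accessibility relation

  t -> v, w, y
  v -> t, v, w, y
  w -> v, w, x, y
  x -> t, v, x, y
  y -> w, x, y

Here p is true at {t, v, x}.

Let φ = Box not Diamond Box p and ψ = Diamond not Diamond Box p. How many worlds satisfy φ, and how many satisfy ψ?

For Box not Diamond Box p:
t: successors {v, w, y}; not Diamond Box p there: v:T, w:T, y:T. ✓
v: successors {t, v, w, y}; not Diamond Box p there: t:T, v:T, w:T, y:T. ✓
w: successors {v, w, x, y}; not Diamond Box p there: v:T, w:T, x:T, y:T. ✓
x: successors {t, v, x, y}; not Diamond Box p there: t:T, v:T, x:T, y:T. ✓
y: successors {w, x, y}; not Diamond Box p there: w:T, x:T, y:T. ✓
— 5 worlds.
For Diamond not Diamond Box p:
t: successors {v, w, y}; not Diamond Box p there: v:T, w:T, y:T. ✓
v: successors {t, v, w, y}; not Diamond Box p there: t:T, v:T, w:T, y:T. ✓
w: successors {v, w, x, y}; not Diamond Box p there: v:T, w:T, x:T, y:T. ✓
x: successors {t, v, x, y}; not Diamond Box p there: t:T, v:T, x:T, y:T. ✓
y: successors {w, x, y}; not Diamond Box p there: w:T, x:T, y:T. ✓
— 5 worlds.

5 and 5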